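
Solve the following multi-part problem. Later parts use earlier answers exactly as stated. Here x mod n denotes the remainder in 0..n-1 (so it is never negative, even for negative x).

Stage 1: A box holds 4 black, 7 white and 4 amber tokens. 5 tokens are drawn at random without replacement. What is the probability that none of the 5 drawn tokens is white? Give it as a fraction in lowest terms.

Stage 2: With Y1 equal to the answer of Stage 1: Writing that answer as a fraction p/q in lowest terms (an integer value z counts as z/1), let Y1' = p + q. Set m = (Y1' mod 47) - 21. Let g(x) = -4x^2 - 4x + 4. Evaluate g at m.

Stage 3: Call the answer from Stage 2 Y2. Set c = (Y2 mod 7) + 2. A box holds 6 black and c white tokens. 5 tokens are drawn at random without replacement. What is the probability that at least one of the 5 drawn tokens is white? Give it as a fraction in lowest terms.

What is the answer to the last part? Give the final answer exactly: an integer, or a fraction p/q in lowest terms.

Stage 1: total draws C(15,5) = 3003; favorable C(8,5) = 56; P = 8/429; answer 8/429
Stage 2: Y1 = 8/429; threaded value p + q = 437; m = -7; -4*(-7)^2 - 4*(-7)^1 + 4 = (-196) + (28) + (4) = -164; answer -164
Stage 3: Y2 = -164; c = 6; total draws C(12,5) = 792; complement C(6,5) = 6; favorable 792 - 6 = 786; P = 131/132; answer 131/132

131/132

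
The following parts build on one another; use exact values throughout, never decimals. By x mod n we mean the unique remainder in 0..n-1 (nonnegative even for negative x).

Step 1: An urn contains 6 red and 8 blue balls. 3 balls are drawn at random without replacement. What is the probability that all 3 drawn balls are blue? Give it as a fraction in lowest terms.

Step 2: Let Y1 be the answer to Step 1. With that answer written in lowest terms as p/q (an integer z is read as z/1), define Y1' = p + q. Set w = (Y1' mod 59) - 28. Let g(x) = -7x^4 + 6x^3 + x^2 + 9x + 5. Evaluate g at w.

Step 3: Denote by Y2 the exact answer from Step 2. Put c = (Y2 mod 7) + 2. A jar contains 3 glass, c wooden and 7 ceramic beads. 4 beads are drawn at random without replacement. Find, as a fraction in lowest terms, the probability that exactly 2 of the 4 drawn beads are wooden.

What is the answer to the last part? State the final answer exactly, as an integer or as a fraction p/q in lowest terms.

Step 1: total draws C(14,3) = 364; favorable C(8,3) = 56; P = 2/13; answer 2/13
Step 2: Y1 = 2/13; threaded value p + q = 15; w = -13; -7*(-13)^4 + 6*(-13)^3 + 1*(-13)^2 + 9*(-13)^1 + 5 = (-199927) + (-13182) + (169) + (-117) + (5) = -213052; answer -213052
Step 3: Y2 = -213052; c = 2; total draws C(12,4) = 495; favorable C(2,2)*C(10,2) = 45; P = 1/11; answer 1/11

1/11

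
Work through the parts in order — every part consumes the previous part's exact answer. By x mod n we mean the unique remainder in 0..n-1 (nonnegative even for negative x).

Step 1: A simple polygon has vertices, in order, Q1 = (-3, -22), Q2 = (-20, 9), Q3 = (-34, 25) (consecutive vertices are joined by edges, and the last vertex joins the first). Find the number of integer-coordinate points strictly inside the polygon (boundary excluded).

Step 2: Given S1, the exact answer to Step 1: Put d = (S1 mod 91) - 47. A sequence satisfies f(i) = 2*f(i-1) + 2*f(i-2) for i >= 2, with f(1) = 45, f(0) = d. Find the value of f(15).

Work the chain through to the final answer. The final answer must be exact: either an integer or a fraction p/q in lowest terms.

Step 1: cross terms: (-3*9 - -20*-22)=-467, (-20*25 - -34*9)=-194, (-34*-22 - -3*25)=823; twice the area = |162| = 162; area = 81; boundary points = 1 + 2 + 1 = 4; strictly interior points = area - boundary/2 + 1 = 80; answer 80
Step 2: S1 = 80; d = 33; f(2) = 2*(45) + 2*(33) = 156; iterating: f(2)=156, f(3)=402, f(4)=1116, f(5)=3036, f(6)=8304, f(7)=22680, f(8)=61968, f(9)=169296, f(10)=462528, f(11)=1263648, f(12)=3452352, f(13)=9432000, f(14)=25768704, f(15)=70401408; answer 70401408

70401408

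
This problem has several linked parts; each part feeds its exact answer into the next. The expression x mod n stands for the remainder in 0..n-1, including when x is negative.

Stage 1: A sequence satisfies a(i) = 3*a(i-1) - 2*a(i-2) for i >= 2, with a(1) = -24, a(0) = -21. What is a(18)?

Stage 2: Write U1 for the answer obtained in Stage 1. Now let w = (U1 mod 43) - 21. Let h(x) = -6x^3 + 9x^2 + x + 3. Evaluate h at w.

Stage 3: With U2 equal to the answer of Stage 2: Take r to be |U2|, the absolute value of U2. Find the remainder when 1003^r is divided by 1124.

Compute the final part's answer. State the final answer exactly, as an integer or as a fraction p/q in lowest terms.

Stage 1: a(2) = 3*(-24) - 2*(-21) = -30; iterating: a(2)=-30, a(3)=-42, a(4)=-66, a(5)=-114, a(6)=-210, a(7)=-402, a(8)=-786, a(9)=-1554, a(10)=-3090, a(11)=-6162, a(12)=-12306, a(13)=-24594, a(14)=-49170, a(15)=-98322, a(16)=-196626, a(17)=-393234, a(18)=-786450; answer -786450
Stage 2: U1 = -786450; w = -1; -6*(-1)^3 + 9*(-1)^2 + 1*(-1)^1 + 3 = (6) + (9) + (-1) + (3) = 17; answer 17
Stage 3: U2 = 17; r = 17; squarings mod 1124: 1003^1=1003, 1003^2=29, 1003^4=841, 1003^8=285, 1003^16=297; 1003^17 = 1003^1 * 1003^16 = 31 (mod 1124); answer 31

31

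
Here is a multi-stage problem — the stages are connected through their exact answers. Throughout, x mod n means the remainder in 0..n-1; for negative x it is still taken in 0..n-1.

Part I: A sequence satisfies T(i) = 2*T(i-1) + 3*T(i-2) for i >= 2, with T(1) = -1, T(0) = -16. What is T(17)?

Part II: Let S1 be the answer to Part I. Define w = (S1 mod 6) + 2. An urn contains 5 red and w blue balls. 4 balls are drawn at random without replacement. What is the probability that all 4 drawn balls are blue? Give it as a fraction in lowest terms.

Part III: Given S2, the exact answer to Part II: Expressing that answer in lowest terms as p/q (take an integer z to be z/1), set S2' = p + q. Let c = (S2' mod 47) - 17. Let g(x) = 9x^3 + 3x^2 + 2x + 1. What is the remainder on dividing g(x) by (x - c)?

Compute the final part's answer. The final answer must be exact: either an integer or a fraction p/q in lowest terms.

Part I: T(2) = 2*(-1) + 3*(-16) = -50; iterating: T(2)=-50, T(3)=-103, T(4)=-356, T(5)=-1021, T(6)=-3110, T(7)=-9283, T(8)=-27896, T(9)=-83641, T(10)=-250970, T(11)=-752863, T(12)=-2258636, T(13)=-6775861, T(14)=-20327630, T(15)=-60982843, T(16)=-182948576, T(17)=-548845681; answer -548845681
Part II: S1 = -548845681; w = 7; total draws C(12,4) = 495; favorable C(7,4) = 35; P = 7/99; answer 7/99
Part III: S2 = 7/99; threaded value p + q = 106; c = -5; remainder = value at the root: 9*(-5)^3 + 3*(-5)^2 + 2*(-5)^1 + 1 = (-1125) + (75) + (-10) + (1) = -1059; answer -1059

-1059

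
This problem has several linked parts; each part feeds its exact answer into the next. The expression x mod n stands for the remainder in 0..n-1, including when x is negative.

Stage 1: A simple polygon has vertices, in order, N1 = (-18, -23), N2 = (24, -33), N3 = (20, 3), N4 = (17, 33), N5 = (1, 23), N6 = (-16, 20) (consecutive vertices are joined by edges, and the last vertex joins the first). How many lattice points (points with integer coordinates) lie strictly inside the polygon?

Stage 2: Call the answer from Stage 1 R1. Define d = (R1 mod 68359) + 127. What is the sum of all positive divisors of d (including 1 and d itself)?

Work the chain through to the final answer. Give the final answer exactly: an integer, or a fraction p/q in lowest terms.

3156

Stage 1: cross terms: (-18*-33 - 24*-23)=1146, (24*3 - 20*-33)=732, (20*33 - 17*3)=609, (17*23 - 1*33)=358, (1*20 - -16*23)=388, (-16*-23 - -18*20)=728; twice the area = |3961| = 3961; area = 3961/2; boundary points = 2 + 4 + 3 + 2 + 1 + 1 = 13; strictly interior points = area - boundary/2 + 1 = 1975; answer 1975
Stage 2: R1 = 1975; d = 2102; 2102 = 2 * 1051; sigma = (1 + 2) * (1 + 1051) = 3 * 1052 = 3156; answer 3156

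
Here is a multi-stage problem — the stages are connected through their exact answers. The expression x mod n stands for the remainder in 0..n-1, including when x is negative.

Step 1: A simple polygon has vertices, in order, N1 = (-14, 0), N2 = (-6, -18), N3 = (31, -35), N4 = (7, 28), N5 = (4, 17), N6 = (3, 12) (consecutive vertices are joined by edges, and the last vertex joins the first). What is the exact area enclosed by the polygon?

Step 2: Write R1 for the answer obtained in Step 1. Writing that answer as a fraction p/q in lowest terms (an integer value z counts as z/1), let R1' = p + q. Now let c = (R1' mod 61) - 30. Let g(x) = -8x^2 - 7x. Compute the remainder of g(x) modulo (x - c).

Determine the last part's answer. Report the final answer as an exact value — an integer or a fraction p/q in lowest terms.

Step 1: cross terms: (-14*-18 - -6*0)=252, (-6*-35 - 31*-18)=768, (31*28 - 7*-35)=1113, (7*17 - 4*28)=7, (4*12 - 3*17)=-3, (3*0 - -14*12)=168; twice the area = |2305| = 2305; area = 2305/2; answer 2305/2
Step 2: R1 = 2305/2; threaded value p + q = 2307; c = 20; remainder = value at the root: -8*(20)^2 - 7*(20)^1 = (-3200) + (-140) = -3340; answer -3340

-3340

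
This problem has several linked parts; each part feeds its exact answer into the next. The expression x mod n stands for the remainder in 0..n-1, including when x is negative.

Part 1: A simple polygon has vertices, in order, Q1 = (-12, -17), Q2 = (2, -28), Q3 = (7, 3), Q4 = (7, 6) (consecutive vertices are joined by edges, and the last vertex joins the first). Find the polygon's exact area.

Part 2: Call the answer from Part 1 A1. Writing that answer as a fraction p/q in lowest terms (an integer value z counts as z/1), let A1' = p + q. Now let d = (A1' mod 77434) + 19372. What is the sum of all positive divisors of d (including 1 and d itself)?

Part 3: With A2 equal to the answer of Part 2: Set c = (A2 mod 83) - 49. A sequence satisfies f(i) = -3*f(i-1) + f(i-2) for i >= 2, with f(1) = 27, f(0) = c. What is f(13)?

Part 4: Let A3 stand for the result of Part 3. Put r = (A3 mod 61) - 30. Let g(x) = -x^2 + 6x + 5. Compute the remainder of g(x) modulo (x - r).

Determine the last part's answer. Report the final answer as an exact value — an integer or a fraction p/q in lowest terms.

Part 1: cross terms: (-12*-28 - 2*-17)=370, (2*3 - 7*-28)=202, (7*6 - 7*3)=21, (7*-17 - -12*6)=-47; twice the area = |546| = 546; area = 273; answer 273
Part 2: A1 = 273; threaded value p + q = 274; d = 19646; 19646 = 2 * 11 * 19 * 47; sigma = (1 + 2) * (1 + 11) * (1 + 19) * (1 + 47) = 3 * 12 * 20 * 48 = 34560; answer 34560
Part 3: A2 = 34560; c = -17; f(2) = -3*(27) + 1*(-17) = -98; iterating: f(2)=-98, f(3)=321, f(4)=-1061, f(5)=3504, f(6)=-11573, f(7)=38223, f(8)=-126242, f(9)=416949, f(10)=-1377089, f(11)=4548216, f(12)=-15021737, f(13)=49613427; answer 49613427
Part 4: A3 = 49613427; r = 23; remainder = value at the root: -1*(23)^2 + 6*(23)^1 + 5 = (-529) + (138) + (5) = -386; answer -386

-386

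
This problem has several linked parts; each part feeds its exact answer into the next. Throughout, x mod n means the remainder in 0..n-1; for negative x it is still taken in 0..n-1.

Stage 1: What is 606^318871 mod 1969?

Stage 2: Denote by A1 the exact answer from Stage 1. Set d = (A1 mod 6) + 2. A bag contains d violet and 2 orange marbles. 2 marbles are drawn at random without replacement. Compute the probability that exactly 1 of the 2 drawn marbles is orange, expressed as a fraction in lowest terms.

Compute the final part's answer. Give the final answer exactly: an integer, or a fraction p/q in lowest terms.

Stage 1: squarings mod 1969: 606^1=606, 606^2=1002, 606^4=1783, 606^8=1123, 606^16=969, 606^32=1717, 606^64=496, 606^128=1860, 606^256=67, 606^512=551, 606^1024=375, 606^2048=826, 606^4096=1002, 606^8192=1783, 606^16384=1123, 606^32768=969, 606^65536=1717, 606^131072=496, 606^262144=1860; 606^318871 = 606^1 * 606^2 * 606^4 * 606^16 * 606^128 * 606^256 * 606^1024 * 606^2048 * 606^4096 * 606^16384 * 606^32768 * 606^262144 = 1178 (mod 1969); answer 1178
Stage 2: A1 = 1178; d = 4; total draws C(6,2) = 15; favorable C(2,1)*C(4,1) = 8; P = 8/15; answer 8/15

8/15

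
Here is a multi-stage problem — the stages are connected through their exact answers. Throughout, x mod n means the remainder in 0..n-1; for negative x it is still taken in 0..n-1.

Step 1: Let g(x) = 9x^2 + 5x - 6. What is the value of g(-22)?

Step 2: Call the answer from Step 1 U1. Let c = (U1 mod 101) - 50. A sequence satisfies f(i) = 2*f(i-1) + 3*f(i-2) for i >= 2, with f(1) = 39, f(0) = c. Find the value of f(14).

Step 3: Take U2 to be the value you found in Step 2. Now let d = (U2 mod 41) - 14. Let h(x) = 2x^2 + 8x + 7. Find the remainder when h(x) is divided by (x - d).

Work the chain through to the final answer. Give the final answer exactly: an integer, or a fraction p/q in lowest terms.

Step 1: 9*(-22)^2 + 5*(-22)^1 - 6 = (4356) + (-110) + (-6) = 4240; answer 4240
Step 2: U1 = 4240; c = 49; f(2) = 2*(39) + 3*(49) = 225; iterating: f(2)=225, f(3)=567, f(4)=1809, f(5)=5319, f(6)=16065, f(7)=48087, f(8)=144369, f(9)=432999, f(10)=1299105, f(11)=3897207, f(12)=11691729, f(13)=35075079, f(14)=105225345; answer 105225345
Step 3: U2 = 105225345; d = 20; remainder = value at the root: 2*(20)^2 + 8*(20)^1 + 7 = (800) + (160) + (7) = 967; answer 967

967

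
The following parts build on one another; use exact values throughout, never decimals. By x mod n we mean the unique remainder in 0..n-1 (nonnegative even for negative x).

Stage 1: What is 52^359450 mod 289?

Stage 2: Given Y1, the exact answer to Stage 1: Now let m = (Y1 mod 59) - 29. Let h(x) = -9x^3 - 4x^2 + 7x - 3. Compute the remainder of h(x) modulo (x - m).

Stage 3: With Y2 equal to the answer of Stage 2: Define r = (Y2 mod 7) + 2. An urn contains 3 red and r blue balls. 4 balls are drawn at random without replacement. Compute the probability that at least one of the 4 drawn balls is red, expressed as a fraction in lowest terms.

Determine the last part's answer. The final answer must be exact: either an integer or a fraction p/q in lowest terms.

Stage 1: squarings mod 289: 52^1=52, 52^2=103, 52^4=205, 52^8=120, 52^16=239, 52^32=188, 52^64=86, 52^128=171, 52^256=52, 52^512=103, 52^1024=205, 52^2048=120, 52^4096=239, 52^8192=188, 52^16384=86, 52^32768=171, 52^65536=52, 52^131072=103, 52^262144=205; 52^359450 = 52^2 * 52^8 * 52^16 * 52^1024 * 52^2048 * 52^4096 * 52^8192 * 52^16384 * 52^65536 * 52^262144 = 103 (mod 289); answer 103
Stage 2: Y1 = 103; m = 15; remainder = value at the root: -9*(15)^3 - 4*(15)^2 + 7*(15)^1 - 3 = (-30375) + (-900) + (105) + (-3) = -31173; answer -31173
Stage 3: Y2 = -31173; r = 7; total draws C(10,4) = 210; complement C(7,4) = 35; favorable 210 - 35 = 175; P = 5/6; answer 5/6

5/6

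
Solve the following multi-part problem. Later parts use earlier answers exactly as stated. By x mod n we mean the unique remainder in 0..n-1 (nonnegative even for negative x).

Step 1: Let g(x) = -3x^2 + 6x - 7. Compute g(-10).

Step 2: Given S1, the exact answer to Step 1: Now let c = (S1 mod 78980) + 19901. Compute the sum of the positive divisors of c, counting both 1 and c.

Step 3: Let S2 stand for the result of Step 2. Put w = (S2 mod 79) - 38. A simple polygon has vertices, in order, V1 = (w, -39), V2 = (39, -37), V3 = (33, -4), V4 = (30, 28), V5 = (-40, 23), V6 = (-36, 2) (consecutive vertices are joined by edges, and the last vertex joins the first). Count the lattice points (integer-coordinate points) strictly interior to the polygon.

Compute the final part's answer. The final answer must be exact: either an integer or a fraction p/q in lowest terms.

3596

Step 1: -3*(-10)^2 + 6*(-10)^1 - 7 = (-300) + (-60) + (-7) = -367; answer -367
Step 2: S1 = -367; c = 98514; 98514 = 2 * 3^2 * 13 * 421; sigma = (1 + 2) * (1 + 3 + 9) * (1 + 13) * (1 + 421) = 3 * 13 * 14 * 422 = 230412; answer 230412
Step 3: S2 = 230412; w = 10; cross terms: (10*-37 - 39*-39)=1151, (39*-4 - 33*-37)=1065, (33*28 - 30*-4)=1044, (30*23 - -40*28)=1810, (-40*2 - -36*23)=748, (-36*-39 - 10*2)=1384; twice the area = |7202| = 7202; area = 3601; boundary points = 1 + 3 + 1 + 5 + 1 + 1 = 12; strictly interior points = area - boundary/2 + 1 = 3596; answer 3596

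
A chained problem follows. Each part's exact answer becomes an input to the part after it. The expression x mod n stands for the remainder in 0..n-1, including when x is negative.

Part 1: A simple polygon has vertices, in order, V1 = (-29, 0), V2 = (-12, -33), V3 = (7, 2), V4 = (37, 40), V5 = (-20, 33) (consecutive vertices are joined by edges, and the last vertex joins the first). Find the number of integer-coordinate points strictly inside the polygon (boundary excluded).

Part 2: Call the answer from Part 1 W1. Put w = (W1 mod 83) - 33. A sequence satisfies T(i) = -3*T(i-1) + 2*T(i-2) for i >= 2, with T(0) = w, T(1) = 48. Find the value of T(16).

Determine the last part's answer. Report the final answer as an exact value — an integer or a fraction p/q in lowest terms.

Part 1: cross terms: (-29*-33 - -12*0)=957, (-12*2 - 7*-33)=207, (7*40 - 37*2)=206, (37*33 - -20*40)=2021, (-20*0 - -29*33)=957; twice the area = |4348| = 4348; area = 2174; boundary points = 1 + 1 + 2 + 1 + 3 = 8; strictly interior points = area - boundary/2 + 1 = 2171; answer 2171
Part 2: W1 = 2171; w = -20; T(2) = -3*(48) + 2*(-20) = -184; iterating: T(2)=-184, T(3)=648, T(4)=-2312, T(5)=8232, T(6)=-29320, T(7)=104424, T(8)=-371912, T(9)=1324584, T(10)=-4717576, T(11)=16801896, T(12)=-59840840, T(13)=213126312, T(14)=-759060616, T(15)=2703434472, T(16)=-9628424648; answer -9628424648

-9628424648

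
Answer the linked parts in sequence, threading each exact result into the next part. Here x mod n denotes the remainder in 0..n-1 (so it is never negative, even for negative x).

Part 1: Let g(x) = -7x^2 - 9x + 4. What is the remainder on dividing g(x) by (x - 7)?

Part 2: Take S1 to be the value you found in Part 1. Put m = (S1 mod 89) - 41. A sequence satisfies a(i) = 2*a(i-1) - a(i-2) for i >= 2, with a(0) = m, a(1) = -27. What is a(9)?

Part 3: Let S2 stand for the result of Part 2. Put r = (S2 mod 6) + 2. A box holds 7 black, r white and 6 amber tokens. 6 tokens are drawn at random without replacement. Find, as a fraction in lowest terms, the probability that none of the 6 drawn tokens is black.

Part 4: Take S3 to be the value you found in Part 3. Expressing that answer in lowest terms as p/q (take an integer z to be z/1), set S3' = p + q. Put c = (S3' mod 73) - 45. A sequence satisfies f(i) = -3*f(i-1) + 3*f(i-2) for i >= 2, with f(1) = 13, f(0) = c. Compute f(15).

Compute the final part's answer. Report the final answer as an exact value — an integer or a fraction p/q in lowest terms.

Part 1: remainder = value at the root: -7*(7)^2 - 9*(7)^1 + 4 = (-343) + (-63) + (4) = -402; answer -402
Part 2: S1 = -402; m = 2; a(2) = 2*(-27) - 1*(2) = -56; iterating: a(2)=-56, a(3)=-85, a(4)=-114, a(5)=-143, a(6)=-172, a(7)=-201, a(8)=-230, a(9)=-259; answer -259
Part 3: S2 = -259; r = 7; total draws C(20,6) = 38760; favorable C(13,6) = 1716; P = 143/3230; answer 143/3230
Part 4: S3 = 143/3230; threaded value p + q = 3373; c = -30; f(2) = -3*(13) + 3*(-30) = -129; iterating: f(2)=-129, f(3)=426, f(4)=-1665, f(5)=6273, f(6)=-23814, f(7)=90261, f(8)=-342225, f(9)=1297458, f(10)=-4919049, f(11)=18649521, f(12)=-70705710, f(13)=268065693, f(14)=-1016314209, f(15)=3853139706; answer 3853139706

3853139706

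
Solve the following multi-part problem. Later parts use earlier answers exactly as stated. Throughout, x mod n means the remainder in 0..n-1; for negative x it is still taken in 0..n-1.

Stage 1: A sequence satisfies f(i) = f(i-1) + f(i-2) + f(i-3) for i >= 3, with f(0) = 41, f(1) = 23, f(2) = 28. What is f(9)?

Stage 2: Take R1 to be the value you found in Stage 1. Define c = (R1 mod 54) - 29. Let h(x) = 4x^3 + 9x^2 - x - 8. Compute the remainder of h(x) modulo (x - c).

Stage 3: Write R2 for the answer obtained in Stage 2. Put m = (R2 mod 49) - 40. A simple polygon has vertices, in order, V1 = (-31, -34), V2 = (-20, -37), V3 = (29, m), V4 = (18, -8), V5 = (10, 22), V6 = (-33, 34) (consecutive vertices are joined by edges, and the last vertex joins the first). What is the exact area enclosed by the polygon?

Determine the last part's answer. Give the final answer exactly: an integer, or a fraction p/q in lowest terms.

2760

Stage 1: f(3) = 1*(28) + 1*(23) + 1*(41) = 92; iterating: f(3)=92, f(4)=143, f(5)=263, f(6)=498, f(7)=904, f(8)=1665, f(9)=3067; answer 3067
Stage 2: R1 = 3067; c = 14; remainder = value at the root: 4*(14)^3 + 9*(14)^2 - 1*(14)^1 - 8 = (10976) + (1764) + (-14) + (-8) = 12718; answer 12718
Stage 3: R2 = 12718; m = -13; cross terms: (-31*-37 - -20*-34)=467, (-20*-13 - 29*-37)=1333, (29*-8 - 18*-13)=2, (18*22 - 10*-8)=476, (10*34 - -33*22)=1066, (-33*-34 - -31*34)=2176; twice the area = |5520| = 5520; area = 2760; answer 2760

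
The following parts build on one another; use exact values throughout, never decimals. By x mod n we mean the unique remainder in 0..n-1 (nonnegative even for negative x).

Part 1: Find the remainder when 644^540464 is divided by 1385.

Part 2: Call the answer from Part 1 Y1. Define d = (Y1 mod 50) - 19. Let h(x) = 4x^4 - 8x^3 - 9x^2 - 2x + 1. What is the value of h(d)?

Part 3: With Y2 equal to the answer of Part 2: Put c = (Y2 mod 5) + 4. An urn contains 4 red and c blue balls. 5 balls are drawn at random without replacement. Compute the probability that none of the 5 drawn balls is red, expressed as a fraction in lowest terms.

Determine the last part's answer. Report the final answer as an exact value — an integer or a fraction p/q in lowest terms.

1/126

Part 1: squarings mod 1385: 644^1=644, 644^2=621, 644^4=611, 644^8=756, 644^16=916, 644^32=1131, 644^64=806, 644^128=71, 644^256=886, 644^512=1086, 644^1024=761, 644^2048=191, 644^4096=471, 644^8192=241, 644^16384=1296, 644^32768=996, 644^65536=356, 644^131072=701, 644^262144=1111, 644^524288=286; 644^540464 = 644^16 * 644^32 * 644^256 * 644^512 * 644^1024 * 644^2048 * 644^4096 * 644^8192 * 644^524288 = 1016 (mod 1385); answer 1016
Part 2: Y1 = 1016; d = -3; 4*(-3)^4 - 8*(-3)^3 - 9*(-3)^2 - 2*(-3)^1 + 1 = (324) + (216) + (-81) + (6) + (1) = 466; answer 466
Part 3: Y2 = 466; c = 5; total draws C(9,5) = 126; favorable C(5,5) = 1; P = 1/126; answer 1/126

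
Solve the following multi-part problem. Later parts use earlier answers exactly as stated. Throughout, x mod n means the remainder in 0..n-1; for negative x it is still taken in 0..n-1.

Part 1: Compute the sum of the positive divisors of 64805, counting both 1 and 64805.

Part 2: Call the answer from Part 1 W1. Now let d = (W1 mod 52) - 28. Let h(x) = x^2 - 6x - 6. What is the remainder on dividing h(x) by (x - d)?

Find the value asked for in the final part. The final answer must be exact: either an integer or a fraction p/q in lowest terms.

Part 1: 64805 = 5 * 13 * 997; sigma = (1 + 5) * (1 + 13) * (1 + 997) = 6 * 14 * 998 = 83832; answer 83832
Part 2: W1 = 83832; d = -20; remainder = value at the root: 1*(-20)^2 - 6*(-20)^1 - 6 = (400) + (120) + (-6) = 514; answer 514

514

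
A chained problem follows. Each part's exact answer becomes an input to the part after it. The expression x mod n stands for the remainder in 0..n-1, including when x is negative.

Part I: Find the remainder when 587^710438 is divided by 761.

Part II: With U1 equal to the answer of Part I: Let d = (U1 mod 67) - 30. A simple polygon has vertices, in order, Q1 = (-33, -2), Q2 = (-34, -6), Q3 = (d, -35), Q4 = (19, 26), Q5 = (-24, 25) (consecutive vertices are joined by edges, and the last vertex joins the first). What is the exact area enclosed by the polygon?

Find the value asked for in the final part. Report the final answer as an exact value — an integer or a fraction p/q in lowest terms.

4533/2

Part I: squarings mod 761: 587^1=587, 587^2=597, 587^4=261, 587^8=392, 587^16=703, 587^32=320, 587^64=426, 587^128=358, 587^256=316, 587^512=165, 587^1024=590, 587^2048=323, 587^4096=72, 587^8192=618, 587^16384=663, 587^32768=472, 587^65536=572, 587^131072=715, 587^262144=594, 587^524288=493; 587^710438 = 587^2 * 587^4 * 587^32 * 587^256 * 587^512 * 587^1024 * 587^4096 * 587^16384 * 587^32768 * 587^131072 * 587^524288 = 249 (mod 761); answer 249
Part II: U1 = 249; d = 18; cross terms: (-33*-6 - -34*-2)=130, (-34*-35 - 18*-6)=1298, (18*26 - 19*-35)=1133, (19*25 - -24*26)=1099, (-24*-2 - -33*25)=873; twice the area = |4533| = 4533; area = 4533/2; answer 4533/2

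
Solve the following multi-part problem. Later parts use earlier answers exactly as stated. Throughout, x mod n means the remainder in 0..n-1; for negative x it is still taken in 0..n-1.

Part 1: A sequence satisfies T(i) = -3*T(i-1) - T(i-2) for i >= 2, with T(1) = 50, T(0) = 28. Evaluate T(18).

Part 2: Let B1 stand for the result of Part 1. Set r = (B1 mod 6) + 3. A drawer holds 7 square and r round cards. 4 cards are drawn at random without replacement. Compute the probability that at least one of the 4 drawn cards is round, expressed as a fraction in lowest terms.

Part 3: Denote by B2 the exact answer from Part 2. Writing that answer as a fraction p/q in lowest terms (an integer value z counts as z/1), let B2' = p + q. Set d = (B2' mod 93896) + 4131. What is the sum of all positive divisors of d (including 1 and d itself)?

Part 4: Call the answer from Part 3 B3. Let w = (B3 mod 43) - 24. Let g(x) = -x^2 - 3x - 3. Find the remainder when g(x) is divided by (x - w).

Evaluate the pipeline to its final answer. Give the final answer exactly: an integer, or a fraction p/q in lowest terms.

-183

Part 1: T(2) = -3*(50) - 1*(28) = -178; iterating: T(2)=-178, T(3)=484, T(4)=-1274, T(5)=3338, T(6)=-8740, T(7)=22882, T(8)=-59906, T(9)=156836, T(10)=-410602, T(11)=1074970, T(12)=-2814308, T(13)=7367954, T(14)=-19289554, T(15)=50500708, T(16)=-132212570, T(17)=346137002, T(18)=-906198436; answer -906198436
Part 2: B1 = -906198436; r = 5; total draws C(12,4) = 495; complement C(7,4) = 35; favorable 495 - 35 = 460; P = 92/99; answer 92/99
Part 3: B2 = 92/99; threaded value p + q = 191; d = 4322; 4322 = 2 * 2161; sigma = (1 + 2) * (1 + 2161) = 3 * 2162 = 6486; answer 6486
Part 4: B3 = 6486; w = 12; remainder = value at the root: -1*(12)^2 - 3*(12)^1 - 3 = (-144) + (-36) + (-3) = -183; answer -183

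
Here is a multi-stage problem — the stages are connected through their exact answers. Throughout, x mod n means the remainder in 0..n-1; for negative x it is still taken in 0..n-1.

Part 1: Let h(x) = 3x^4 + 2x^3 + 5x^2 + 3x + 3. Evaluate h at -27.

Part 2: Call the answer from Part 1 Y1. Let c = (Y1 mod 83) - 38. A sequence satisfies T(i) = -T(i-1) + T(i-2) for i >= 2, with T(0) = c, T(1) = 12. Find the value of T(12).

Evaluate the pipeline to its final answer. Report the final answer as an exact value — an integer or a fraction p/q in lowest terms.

-2173

Part 1: 3*(-27)^4 + 2*(-27)^3 + 5*(-27)^2 + 3*(-27)^1 + 3 = (1594323) + (-39366) + (3645) + (-81) + (3) = 1558524; answer 1558524
Part 2: Y1 = 1558524; c = -5; T(2) = -1*(12) + 1*(-5) = -17; iterating: T(2)=-17, T(3)=29, T(4)=-46, T(5)=75, T(6)=-121, T(7)=196, T(8)=-317, T(9)=513, T(10)=-830, T(11)=1343, T(12)=-2173; answer -2173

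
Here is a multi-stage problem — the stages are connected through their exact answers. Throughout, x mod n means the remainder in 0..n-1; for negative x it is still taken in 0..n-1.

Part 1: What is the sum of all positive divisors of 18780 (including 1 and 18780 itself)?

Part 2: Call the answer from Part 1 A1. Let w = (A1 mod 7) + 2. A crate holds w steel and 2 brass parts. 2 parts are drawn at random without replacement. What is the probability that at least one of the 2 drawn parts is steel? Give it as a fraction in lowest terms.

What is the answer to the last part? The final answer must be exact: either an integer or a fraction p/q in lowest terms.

Part 1: 18780 = 2^2 * 3 * 5 * 313; sigma = (1 + 2 + 4) * (1 + 3) * (1 + 5) * (1 + 313) = 7 * 4 * 6 * 314 = 52752; answer 52752
Part 2: A1 = 52752; w = 2; total draws C(4,2) = 6; complement C(2,2) = 1; favorable 6 - 1 = 5; P = 5/6; answer 5/6

5/6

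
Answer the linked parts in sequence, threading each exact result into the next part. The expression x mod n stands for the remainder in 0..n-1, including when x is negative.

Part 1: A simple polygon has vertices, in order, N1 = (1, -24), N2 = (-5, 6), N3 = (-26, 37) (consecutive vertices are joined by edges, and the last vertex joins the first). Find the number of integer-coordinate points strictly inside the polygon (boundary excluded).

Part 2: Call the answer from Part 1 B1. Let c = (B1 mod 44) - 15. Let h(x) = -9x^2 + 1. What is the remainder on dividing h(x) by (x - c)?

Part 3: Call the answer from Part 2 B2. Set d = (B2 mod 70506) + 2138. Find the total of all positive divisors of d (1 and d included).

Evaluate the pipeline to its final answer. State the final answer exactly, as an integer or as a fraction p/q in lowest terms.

87456

Part 1: cross terms: (1*6 - -5*-24)=-114, (-5*37 - -26*6)=-29, (-26*-24 - 1*37)=587; twice the area = |444| = 444; area = 222; boundary points = 6 + 1 + 1 = 8; strictly interior points = area - boundary/2 + 1 = 219; answer 219
Part 2: B1 = 219; c = 28; remainder = value at the root: -9*(28)^2 + 1 = (-7056) + (1) = -7055; answer -7055
Part 3: B2 = -7055; d = 65589; 65589 = 3 * 21863; sigma = (1 + 3) * (1 + 21863) = 4 * 21864 = 87456; answer 87456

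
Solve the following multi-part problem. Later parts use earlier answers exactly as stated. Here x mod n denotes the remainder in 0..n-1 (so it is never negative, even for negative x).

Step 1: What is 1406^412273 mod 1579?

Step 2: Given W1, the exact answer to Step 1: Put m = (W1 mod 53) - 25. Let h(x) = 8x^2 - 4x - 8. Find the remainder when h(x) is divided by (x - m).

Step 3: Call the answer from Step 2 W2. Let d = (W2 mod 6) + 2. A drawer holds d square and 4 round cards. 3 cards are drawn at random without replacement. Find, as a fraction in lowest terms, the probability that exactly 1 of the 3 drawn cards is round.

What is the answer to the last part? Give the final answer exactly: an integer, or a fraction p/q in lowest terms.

Step 1: squarings mod 1579: 1406^1=1406, 1406^2=1507, 1406^4=447, 1406^8=855, 1406^16=1527, 1406^32=1125, 1406^64=846, 1406^128=429, 1406^256=877, 1406^512=156, 1406^1024=651, 1406^2048=629, 1406^4096=891, 1406^8192=1223, 1406^16384=416, 1406^32768=945, 1406^65536=890, 1406^131072=1021, 1406^262144=301; 1406^412273 = 1406^1 * 1406^16 * 1406^32 * 1406^64 * 1406^512 * 1406^2048 * 1406^16384 * 1406^131072 * 1406^262144 = 337 (mod 1579); answer 337
Step 2: W1 = 337; m = -6; remainder = value at the root: 8*(-6)^2 - 4*(-6)^1 - 8 = (288) + (24) + (-8) = 304; answer 304
Step 3: W2 = 304; d = 6; total draws C(10,3) = 120; favorable C(4,1)*C(6,2) = 60; P = 1/2; answer 1/2

1/2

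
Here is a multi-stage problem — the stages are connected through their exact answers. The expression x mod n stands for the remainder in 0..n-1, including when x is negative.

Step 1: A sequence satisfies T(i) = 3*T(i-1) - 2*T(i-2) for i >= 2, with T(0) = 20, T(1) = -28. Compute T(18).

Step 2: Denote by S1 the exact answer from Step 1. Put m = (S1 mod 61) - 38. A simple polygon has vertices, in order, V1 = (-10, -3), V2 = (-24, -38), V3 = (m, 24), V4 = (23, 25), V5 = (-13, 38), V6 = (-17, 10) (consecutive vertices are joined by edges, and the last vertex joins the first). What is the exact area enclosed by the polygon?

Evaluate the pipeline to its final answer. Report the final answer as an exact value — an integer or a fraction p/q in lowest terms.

1991/2

Step 1: T(2) = 3*(-28) - 2*(20) = -124; iterating: T(2)=-124, T(3)=-316, T(4)=-700, T(5)=-1468, T(6)=-3004, T(7)=-6076, T(8)=-12220, T(9)=-24508, T(10)=-49084, T(11)=-98236, T(12)=-196540, T(13)=-393148, T(14)=-786364, T(15)=-1572796, T(16)=-3145660, T(17)=-6291388, T(18)=-12582844; answer -12582844
Step 2: S1 = -12582844; m = 15; cross terms: (-10*-38 - -24*-3)=308, (-24*24 - 15*-38)=-6, (15*25 - 23*24)=-177, (23*38 - -13*25)=1199, (-13*10 - -17*38)=516, (-17*-3 - -10*10)=151; twice the area = |1991| = 1991; area = 1991/2; answer 1991/2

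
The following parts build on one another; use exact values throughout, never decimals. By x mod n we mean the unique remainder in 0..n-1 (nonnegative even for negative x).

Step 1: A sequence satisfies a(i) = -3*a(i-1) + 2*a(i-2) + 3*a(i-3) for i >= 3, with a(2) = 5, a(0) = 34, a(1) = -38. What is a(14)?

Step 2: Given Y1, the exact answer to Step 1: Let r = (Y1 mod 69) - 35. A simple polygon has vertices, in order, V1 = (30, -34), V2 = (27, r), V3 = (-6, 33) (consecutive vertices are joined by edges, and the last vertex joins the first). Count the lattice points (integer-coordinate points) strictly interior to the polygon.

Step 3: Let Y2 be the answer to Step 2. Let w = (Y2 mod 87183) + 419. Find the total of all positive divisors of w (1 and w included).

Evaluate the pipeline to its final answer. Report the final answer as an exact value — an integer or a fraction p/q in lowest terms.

Step 1: a(3) = -3*(5) + 2*(-38) + 3*(34) = 11; iterating: a(3)=11, a(4)=-137, a(5)=448, a(6)=-1585, a(7)=5240, a(8)=-17546, a(9)=58363, a(10)=-194461, a(11)=647471, a(12)=-2156246, a(13)=7180297, a(14)=-23910970; answer -23910970
Step 2: Y1 = -23910970; r = -21; cross terms: (30*-21 - 27*-34)=288, (27*33 - -6*-21)=765, (-6*-34 - 30*33)=-786; twice the area = |267| = 267; area = 267/2; boundary points = 1 + 3 + 1 = 5; strictly interior points = area - boundary/2 + 1 = 132; answer 132
Step 3: Y2 = 132; w = 551; 551 = 19 * 29; sigma = (1 + 19) * (1 + 29) = 20 * 30 = 600; answer 600

600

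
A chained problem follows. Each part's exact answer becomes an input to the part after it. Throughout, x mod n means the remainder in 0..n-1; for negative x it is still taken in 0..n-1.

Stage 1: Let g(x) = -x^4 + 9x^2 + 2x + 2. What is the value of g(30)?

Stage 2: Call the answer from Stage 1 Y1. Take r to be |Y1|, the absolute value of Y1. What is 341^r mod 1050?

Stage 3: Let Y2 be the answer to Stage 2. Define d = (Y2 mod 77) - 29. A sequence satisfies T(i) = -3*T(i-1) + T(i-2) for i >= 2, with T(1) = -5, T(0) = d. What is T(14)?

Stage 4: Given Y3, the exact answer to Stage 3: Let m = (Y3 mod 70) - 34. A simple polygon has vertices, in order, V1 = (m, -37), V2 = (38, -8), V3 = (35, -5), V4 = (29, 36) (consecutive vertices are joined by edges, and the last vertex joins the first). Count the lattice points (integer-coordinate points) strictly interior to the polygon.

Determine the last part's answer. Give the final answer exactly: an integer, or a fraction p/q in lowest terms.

1000

Stage 1: -1*(30)^4 + 9*(30)^2 + 2*(30)^1 + 2 = (-810000) + (8100) + (60) + (2) = -801838; answer -801838
Stage 2: Y1 = -801838; r = 801838; squarings mod 1050: 341^1=341, 341^2=781, 341^4=961, 341^8=571, 341^16=541, 341^32=781, 341^64=961, 341^128=571, 341^256=541, 341^512=781, 341^1024=961, 341^2048=571, 341^4096=541, 341^8192=781, 341^16384=961, 341^32768=571, 341^65536=541, 341^131072=781, 341^262144=961, 341^524288=571; 341^801838 = 341^2 * 341^4 * 341^8 * 341^32 * 341^1024 * 341^2048 * 341^4096 * 341^8192 * 341^262144 * 341^524288 = 121 (mod 1050); answer 121
Stage 3: Y2 = 121; d = 15; T(2) = -3*(-5) + 1*(15) = 30; iterating: T(2)=30, T(3)=-95, T(4)=315, T(5)=-1040, T(6)=3435, T(7)=-11345, T(8)=37470, T(9)=-123755, T(10)=408735, T(11)=-1349960, T(12)=4458615, T(13)=-14725805, T(14)=48636030; answer 48636030
Stage 4: Y3 = 48636030; m = -4; cross terms: (-4*-8 - 38*-37)=1438, (38*-5 - 35*-8)=90, (35*36 - 29*-5)=1405, (29*-37 - -4*36)=-929; twice the area = |2004| = 2004; area = 1002; boundary points = 1 + 3 + 1 + 1 = 6; strictly interior points = area - boundary/2 + 1 = 1000; answer 1000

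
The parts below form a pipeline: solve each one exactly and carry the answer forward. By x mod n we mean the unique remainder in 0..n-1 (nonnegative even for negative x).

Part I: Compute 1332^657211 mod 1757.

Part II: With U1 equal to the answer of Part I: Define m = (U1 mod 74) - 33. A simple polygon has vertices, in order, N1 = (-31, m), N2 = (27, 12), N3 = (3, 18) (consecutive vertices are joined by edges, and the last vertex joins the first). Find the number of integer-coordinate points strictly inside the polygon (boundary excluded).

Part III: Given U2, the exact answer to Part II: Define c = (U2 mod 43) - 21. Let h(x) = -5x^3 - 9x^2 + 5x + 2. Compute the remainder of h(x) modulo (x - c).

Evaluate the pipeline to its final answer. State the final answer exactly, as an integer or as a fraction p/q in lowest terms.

-15412

Part I: squarings mod 1757: 1332^1=1332, 1332^2=1411, 1332^4=240, 1332^8=1376, 1332^16=1087, 1332^32=865, 1332^64=1500, 1332^128=1040, 1332^256=1045, 1332^512=928, 1332^1024=254, 1332^2048=1264, 1332^4096=583, 1332^8192=788, 1332^16384=723, 1332^32768=900, 1332^65536=23, 1332^131072=529, 1332^262144=478, 1332^524288=74; 1332^657211 = 1332^1 * 1332^2 * 1332^8 * 1332^16 * 1332^32 * 1332^256 * 1332^512 * 1332^1024 * 1332^131072 * 1332^524288 = 338 (mod 1757); answer 338
Part II: U1 = 338; m = 9; cross terms: (-31*12 - 27*9)=-615, (27*18 - 3*12)=450, (3*9 - -31*18)=585; twice the area = |420| = 420; area = 210; boundary points = 1 + 6 + 1 = 8; strictly interior points = area - boundary/2 + 1 = 207; answer 207
Part III: U2 = 207; c = 14; remainder = value at the root: -5*(14)^3 - 9*(14)^2 + 5*(14)^1 + 2 = (-13720) + (-1764) + (70) + (2) = -15412; answer -15412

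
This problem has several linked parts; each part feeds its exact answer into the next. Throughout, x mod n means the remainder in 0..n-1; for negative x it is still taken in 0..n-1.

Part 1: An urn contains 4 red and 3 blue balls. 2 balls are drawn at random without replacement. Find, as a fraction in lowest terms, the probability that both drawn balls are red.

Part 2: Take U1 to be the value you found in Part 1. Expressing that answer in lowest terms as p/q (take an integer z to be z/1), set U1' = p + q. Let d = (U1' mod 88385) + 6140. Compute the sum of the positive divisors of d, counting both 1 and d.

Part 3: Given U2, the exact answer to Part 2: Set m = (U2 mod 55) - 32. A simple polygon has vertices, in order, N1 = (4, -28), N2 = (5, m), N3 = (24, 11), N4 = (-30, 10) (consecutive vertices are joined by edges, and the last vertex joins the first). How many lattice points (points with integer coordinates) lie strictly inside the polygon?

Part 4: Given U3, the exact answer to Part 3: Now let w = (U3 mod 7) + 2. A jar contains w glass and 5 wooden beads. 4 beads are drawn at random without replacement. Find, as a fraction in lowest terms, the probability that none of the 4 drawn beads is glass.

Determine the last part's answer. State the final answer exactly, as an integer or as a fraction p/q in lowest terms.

Part 1: total draws C(7,2) = 21; favorable C(4,2) = 6; P = 2/7; answer 2/7
Part 2: U1 = 2/7; threaded value p + q = 9; d = 6149; 6149 = 11 * 13 * 43; sigma = (1 + 11) * (1 + 13) * (1 + 43) = 12 * 14 * 44 = 7392; answer 7392
Part 3: U2 = 7392; m = -10; cross terms: (4*-10 - 5*-28)=100, (5*11 - 24*-10)=295, (24*10 - -30*11)=570, (-30*-28 - 4*10)=800; twice the area = |1765| = 1765; area = 1765/2; boundary points = 1 + 1 + 1 + 2 = 5; strictly interior points = area - boundary/2 + 1 = 881; answer 881
Part 4: U3 = 881; w = 8; total draws C(13,4) = 715; favorable C(5,4) = 5; P = 1/143; answer 1/143

1/143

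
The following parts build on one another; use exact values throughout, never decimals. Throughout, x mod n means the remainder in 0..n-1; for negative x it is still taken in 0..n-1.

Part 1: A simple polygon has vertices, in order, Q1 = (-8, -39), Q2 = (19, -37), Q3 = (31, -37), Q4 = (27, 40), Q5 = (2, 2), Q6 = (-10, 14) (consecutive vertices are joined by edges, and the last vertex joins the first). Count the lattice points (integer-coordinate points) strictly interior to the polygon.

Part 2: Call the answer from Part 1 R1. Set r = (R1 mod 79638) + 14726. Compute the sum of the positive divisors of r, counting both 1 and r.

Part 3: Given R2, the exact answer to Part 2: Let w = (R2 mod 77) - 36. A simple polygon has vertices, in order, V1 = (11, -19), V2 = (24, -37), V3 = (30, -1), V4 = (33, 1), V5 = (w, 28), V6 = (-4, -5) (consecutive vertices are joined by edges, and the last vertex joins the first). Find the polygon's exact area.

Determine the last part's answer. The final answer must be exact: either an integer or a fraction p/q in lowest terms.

Part 1: cross terms: (-8*-37 - 19*-39)=1037, (19*-37 - 31*-37)=444, (31*40 - 27*-37)=2239, (27*2 - 2*40)=-26, (2*14 - -10*2)=48, (-10*-39 - -8*14)=502; twice the area = |4244| = 4244; area = 2122; boundary points = 1 + 12 + 1 + 1 + 12 + 1 = 28; strictly interior points = area - boundary/2 + 1 = 2109; answer 2109
Part 2: R1 = 2109; r = 16835; 16835 = 5 * 7 * 13 * 37; sigma = (1 + 5) * (1 + 7) * (1 + 13) * (1 + 37) = 6 * 8 * 14 * 38 = 25536; answer 25536
Part 3: R2 = 25536; w = 13; cross terms: (11*-37 - 24*-19)=49, (24*-1 - 30*-37)=1086, (30*1 - 33*-1)=63, (33*28 - 13*1)=911, (13*-5 - -4*28)=47, (-4*-19 - 11*-5)=131; twice the area = |2287| = 2287; area = 2287/2; answer 2287/2

2287/2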